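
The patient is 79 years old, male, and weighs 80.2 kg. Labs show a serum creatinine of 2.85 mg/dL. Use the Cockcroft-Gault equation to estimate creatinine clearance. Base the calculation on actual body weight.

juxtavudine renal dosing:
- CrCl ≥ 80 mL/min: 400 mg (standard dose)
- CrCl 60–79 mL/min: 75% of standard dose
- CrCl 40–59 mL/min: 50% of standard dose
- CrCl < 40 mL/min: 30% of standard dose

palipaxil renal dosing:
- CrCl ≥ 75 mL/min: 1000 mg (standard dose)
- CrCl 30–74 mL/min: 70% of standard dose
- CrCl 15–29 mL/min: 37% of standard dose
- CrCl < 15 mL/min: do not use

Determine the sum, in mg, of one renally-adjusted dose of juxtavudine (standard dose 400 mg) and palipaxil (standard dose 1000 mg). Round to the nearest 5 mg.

CrCl = (140 − 79) × 80.2 / (72 × 2.85) = 4892.2 / 205.20 ≈ 23.8 mL/min
CrCl ≈ 24 mL/min.
juxtavudine: < 40 mL/min → 30% of 400 mg = 120 mg.
palipaxil: 15–29 mL/min → 37% of 1000 mg = 370 mg.
Total = 120 + 370 = 490 mg.

490 mg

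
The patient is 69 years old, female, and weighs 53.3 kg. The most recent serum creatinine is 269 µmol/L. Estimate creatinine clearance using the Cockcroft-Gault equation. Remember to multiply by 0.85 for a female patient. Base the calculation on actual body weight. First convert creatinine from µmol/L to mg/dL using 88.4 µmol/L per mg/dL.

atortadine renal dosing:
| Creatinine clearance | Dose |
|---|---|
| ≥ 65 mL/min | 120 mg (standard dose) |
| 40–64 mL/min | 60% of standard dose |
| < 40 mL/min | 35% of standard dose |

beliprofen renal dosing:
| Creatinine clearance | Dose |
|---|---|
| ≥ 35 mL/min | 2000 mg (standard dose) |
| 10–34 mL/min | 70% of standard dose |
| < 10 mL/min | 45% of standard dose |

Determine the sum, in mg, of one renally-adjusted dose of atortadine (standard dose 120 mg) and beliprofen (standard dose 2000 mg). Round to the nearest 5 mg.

1440 mg

SCr = 269 / 88.4 = 3.043 mg/dL
CrCl = (140 − 69) × 53.3 / (72 × 3.043) × 0.85 = 3784.3 / 219.10 × 0.85 ≈ 14.7 mL/min
CrCl ≈ 15 mL/min.
atortadine: < 40 mL/min → 35% of 120 mg = 42 mg.
beliprofen: 10–34 mL/min → 70% of 2000 mg = 1400 mg.
Total = 42 + 1400 = 1442 mg.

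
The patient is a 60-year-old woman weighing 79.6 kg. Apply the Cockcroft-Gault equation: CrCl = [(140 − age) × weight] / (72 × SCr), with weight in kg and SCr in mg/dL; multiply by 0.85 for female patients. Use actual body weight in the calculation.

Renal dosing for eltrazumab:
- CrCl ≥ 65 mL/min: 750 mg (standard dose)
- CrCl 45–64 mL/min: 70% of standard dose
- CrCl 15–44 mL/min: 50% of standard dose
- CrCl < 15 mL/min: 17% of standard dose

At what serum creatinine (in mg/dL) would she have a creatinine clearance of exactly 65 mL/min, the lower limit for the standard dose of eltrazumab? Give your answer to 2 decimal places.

1.16 mg/dL

Standard dose requires CrCl ≥ 65 mL/min.
Set (140 − 60) × 79.6 × 0.85 / (72 × SCr) = 65
SCr = (140 − 60) × 79.6 × 0.85 / (72 × 65) = 1.157 mg/dL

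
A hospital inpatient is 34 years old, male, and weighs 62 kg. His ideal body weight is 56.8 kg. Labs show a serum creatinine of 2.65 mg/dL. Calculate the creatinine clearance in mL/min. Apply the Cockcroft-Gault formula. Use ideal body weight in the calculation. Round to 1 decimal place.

CrCl = (140 − 34) × 56.8 / (72 × 2.65) = 6020.8 / 190.80 ≈ 31.6 mL/min

31.6 mL/min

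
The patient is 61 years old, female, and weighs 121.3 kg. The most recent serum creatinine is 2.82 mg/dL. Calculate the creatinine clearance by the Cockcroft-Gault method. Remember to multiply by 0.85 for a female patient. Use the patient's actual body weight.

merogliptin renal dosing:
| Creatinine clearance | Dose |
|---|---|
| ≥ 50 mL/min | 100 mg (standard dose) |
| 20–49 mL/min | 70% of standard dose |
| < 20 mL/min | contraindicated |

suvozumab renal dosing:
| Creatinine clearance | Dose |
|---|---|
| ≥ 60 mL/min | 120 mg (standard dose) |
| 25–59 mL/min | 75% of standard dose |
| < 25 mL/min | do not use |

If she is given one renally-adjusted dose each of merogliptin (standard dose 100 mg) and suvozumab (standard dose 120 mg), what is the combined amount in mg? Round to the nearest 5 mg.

160 mg

CrCl = (140 − 61) × 121.3 / (72 × 2.82) × 0.85 = 9582.7 / 203.04 × 0.85 ≈ 40.1 mL/min
CrCl ≈ 40 mL/min.
merogliptin: 20–49 mL/min → 70% of 100 mg = 70 mg.
suvozumab: 25–59 mL/min → 75% of 120 mg = 90 mg.
Total = 70 + 90 = 160 mg.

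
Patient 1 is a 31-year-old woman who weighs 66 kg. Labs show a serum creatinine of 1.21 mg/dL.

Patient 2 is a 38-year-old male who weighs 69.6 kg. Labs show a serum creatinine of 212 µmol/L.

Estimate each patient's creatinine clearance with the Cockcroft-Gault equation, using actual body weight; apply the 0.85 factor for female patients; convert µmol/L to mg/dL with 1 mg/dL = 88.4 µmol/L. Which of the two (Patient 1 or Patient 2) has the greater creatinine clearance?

Patient 1

Patient 1: CrCl = (140 − 31) × 66 / (72 × 1.21) × 0.85 = 7194.0 / 87.12 × 0.85 ≈ 70.2 mL/min
Patient 2: SCr = 212 / 88.4 = 2.398 mg/dL
Patient 2: CrCl = (140 − 38) × 69.6 / (72 × 2.398) = 7099.2 / 172.66 ≈ 41.1 mL/min
70.2 vs 41.1 mL/min → Patient 1 is higher.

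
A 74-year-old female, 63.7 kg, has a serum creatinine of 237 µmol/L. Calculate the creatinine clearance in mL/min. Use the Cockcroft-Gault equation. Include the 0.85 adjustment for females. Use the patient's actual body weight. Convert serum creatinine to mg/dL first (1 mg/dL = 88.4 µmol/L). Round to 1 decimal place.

18.5 mL/min

SCr = 237 / 88.4 = 2.681 mg/dL
CrCl = (140 − 74) × 63.7 / (72 × 2.681) × 0.85 = 4204.2 / 193.03 × 0.85 ≈ 18.5 mL/min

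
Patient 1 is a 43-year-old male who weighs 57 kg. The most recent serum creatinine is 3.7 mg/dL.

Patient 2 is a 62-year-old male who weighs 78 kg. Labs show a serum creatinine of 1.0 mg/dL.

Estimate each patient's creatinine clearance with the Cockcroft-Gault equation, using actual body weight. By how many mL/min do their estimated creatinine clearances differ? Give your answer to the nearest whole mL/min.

Patient 1: CrCl = (140 − 43) × 57 / (72 × 3.7) = 5529.0 / 266.40 ≈ 20.8 mL/min
Patient 2: CrCl = (140 − 62) × 78 / (72 × 1) = 6084.0 / 72.00 ≈ 84.5 mL/min
|20.8 − 84.5| = 63.7 mL/min

64 mL/min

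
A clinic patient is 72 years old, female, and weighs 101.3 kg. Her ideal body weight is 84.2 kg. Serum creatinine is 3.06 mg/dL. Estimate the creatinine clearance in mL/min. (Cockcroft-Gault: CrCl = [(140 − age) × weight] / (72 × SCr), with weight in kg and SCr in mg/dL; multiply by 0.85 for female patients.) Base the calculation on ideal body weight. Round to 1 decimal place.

CrCl = (140 − 72) × 84.2 / (72 × 3.06) × 0.85 = 5725.6 / 220.32 × 0.85 ≈ 22.1 mL/min

22.1 mL/min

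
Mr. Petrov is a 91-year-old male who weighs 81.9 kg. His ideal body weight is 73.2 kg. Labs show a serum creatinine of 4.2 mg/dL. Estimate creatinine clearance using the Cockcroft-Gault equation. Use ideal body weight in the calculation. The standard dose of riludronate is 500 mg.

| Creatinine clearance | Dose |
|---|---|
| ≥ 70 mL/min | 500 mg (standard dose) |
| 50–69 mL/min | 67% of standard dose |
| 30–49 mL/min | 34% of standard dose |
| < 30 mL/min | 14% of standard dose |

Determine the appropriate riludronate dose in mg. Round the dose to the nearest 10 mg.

70 mg

CrCl = (140 − 91) × 73.2 / (72 × 4.2) = 3586.8 / 302.40 ≈ 11.9 mL/min
CrCl ≈ 12 mL/min → bracket < 30 mL/min.
14% of 500 mg = 70 mg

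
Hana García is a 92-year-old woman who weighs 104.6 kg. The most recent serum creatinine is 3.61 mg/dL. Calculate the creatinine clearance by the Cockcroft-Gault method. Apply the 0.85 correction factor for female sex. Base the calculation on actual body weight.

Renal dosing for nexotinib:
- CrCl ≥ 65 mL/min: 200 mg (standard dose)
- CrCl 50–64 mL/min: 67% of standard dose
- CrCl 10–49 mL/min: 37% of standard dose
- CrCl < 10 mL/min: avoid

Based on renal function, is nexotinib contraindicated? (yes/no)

no

CrCl = (140 − 92) × 104.6 / (72 × 3.61) × 0.85 = 5020.8 / 259.92 × 0.85 ≈ 16.4 mL/min
CrCl ≈ 16 mL/min, which is ≥ 10 mL/min.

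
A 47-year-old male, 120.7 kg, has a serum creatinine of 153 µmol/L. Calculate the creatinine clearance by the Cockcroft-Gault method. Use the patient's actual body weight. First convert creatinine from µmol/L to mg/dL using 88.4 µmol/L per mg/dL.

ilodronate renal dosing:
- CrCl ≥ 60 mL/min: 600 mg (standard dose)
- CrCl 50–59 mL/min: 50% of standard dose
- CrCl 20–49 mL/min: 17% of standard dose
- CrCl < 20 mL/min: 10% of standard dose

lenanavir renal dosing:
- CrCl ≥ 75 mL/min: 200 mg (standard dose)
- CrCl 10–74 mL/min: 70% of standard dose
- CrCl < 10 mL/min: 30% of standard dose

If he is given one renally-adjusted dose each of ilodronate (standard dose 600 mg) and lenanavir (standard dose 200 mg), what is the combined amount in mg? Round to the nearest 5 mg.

SCr = 153 / 88.4 = 1.731 mg/dL
CrCl = (140 − 47) × 120.7 / (72 × 1.731) = 11225.1 / 124.63 ≈ 90.1 mL/min
CrCl ≈ 90 mL/min.
ilodronate: ≥ 60 mL/min → 100% of 600 mg = 600 mg.
lenanavir: ≥ 75 mL/min → 100% of 200 mg = 200 mg.
Total = 600 + 200 = 800 mg.

800 mg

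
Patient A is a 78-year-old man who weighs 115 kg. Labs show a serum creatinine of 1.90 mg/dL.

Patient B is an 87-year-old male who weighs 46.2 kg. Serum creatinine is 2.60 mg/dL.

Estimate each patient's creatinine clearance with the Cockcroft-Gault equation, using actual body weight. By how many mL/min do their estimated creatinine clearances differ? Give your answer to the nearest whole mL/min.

Patient A: CrCl = (140 − 78) × 115 / (72 × 1.9) = 7130.0 / 136.80 ≈ 52.1 mL/min
Patient B: CrCl = (140 − 87) × 46.2 / (72 × 2.6) = 2448.6 / 187.20 ≈ 13.1 mL/min
|52.1 − 13.1| = 39.0 mL/min

39 mL/min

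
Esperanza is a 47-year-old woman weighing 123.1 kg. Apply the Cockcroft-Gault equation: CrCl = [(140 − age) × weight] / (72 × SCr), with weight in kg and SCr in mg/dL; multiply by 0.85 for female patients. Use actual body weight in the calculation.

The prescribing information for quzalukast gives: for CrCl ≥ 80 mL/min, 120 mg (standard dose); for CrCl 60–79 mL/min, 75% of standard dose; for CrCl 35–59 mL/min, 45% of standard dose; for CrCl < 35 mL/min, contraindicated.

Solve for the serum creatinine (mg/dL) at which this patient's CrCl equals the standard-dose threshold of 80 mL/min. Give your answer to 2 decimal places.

1.69 mg/dL

Standard dose requires CrCl ≥ 80 mL/min.
Set (140 − 47) × 123.1 × 0.85 / (72 × SCr) = 80
SCr = (140 − 47) × 123.1 × 0.85 / (72 × 80) = 1.689 mg/dL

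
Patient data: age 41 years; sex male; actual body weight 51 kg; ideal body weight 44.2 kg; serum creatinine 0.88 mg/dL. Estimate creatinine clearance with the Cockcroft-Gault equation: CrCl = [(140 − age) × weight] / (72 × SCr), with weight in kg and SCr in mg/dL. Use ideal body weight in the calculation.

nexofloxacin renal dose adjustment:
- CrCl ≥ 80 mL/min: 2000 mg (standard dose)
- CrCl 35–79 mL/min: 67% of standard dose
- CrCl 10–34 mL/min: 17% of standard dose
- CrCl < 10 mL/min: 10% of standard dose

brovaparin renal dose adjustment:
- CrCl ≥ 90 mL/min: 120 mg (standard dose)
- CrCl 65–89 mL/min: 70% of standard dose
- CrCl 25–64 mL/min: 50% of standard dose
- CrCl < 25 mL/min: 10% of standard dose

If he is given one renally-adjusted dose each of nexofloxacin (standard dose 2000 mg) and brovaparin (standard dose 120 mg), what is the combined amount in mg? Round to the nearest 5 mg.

CrCl = (140 − 41) × 44.2 / (72 × 0.88) = 4375.8 / 63.36 ≈ 69.1 mL/min
CrCl ≈ 69 mL/min.
nexofloxacin: 35–79 mL/min → 67% of 2000 mg = 1340 mg.
brovaparin: 65–89 mL/min → 70% of 120 mg = 84 mg.
Total = 1340 + 84 = 1424 mg.

1425 mg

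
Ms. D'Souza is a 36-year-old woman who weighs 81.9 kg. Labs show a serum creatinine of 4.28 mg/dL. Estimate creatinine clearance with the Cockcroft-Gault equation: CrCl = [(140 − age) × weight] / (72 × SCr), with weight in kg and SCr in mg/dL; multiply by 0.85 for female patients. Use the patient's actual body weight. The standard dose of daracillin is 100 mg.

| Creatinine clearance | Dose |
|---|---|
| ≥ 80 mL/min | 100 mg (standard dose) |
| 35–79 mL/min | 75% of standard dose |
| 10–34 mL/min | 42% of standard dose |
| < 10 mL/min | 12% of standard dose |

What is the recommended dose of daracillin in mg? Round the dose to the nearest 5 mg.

40 mg

CrCl = (140 − 36) × 81.9 / (72 × 4.28) × 0.85 = 8517.6 / 308.16 × 0.85 ≈ 23.5 mL/min
CrCl ≈ 23 mL/min → bracket 10–34 mL/min.
42% of 100 mg = 42 mg → 40 mg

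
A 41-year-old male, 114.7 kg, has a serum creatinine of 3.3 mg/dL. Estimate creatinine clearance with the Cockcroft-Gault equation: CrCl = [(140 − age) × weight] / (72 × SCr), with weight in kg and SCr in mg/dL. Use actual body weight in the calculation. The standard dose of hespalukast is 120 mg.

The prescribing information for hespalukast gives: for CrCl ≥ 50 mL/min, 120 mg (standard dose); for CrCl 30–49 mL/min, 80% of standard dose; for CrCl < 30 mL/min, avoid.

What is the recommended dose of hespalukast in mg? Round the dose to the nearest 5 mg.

95 mg

CrCl = (140 − 41) × 114.7 / (72 × 3.3) = 11355.3 / 237.60 ≈ 47.8 mL/min
CrCl ≈ 48 mL/min → bracket 30–49 mL/min.
80% of 120 mg = 96 mg → 95 mg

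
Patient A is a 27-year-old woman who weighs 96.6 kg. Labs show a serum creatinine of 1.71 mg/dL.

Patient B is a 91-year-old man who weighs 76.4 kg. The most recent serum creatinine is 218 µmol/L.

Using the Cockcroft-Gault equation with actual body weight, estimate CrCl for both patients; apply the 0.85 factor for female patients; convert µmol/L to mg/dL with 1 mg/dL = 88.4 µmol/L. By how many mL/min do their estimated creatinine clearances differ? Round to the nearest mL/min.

Patient A: CrCl = (140 − 27) × 96.6 / (72 × 1.71) × 0.85 = 10915.8 / 123.12 × 0.85 ≈ 75.4 mL/min
Patient B: SCr = 218 / 88.4 = 2.466 mg/dL
Patient B: CrCl = (140 − 91) × 76.4 / (72 × 2.466) = 3743.6 / 177.55 ≈ 21.1 mL/min
|75.4 − 21.1| = 54.3 mL/min

54 mL/min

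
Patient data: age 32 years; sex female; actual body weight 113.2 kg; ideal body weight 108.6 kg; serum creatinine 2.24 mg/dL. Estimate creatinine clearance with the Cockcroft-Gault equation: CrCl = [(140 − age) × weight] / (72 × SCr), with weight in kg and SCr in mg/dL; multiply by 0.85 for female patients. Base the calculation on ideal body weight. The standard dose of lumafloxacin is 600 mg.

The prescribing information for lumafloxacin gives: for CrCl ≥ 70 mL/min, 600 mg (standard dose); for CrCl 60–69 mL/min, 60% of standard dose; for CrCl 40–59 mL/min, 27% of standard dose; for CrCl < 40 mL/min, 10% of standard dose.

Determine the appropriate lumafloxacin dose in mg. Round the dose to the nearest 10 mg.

CrCl = (140 − 32) × 108.6 / (72 × 2.24) × 0.85 = 11728.8 / 161.28 × 0.85 ≈ 61.8 mL/min
CrCl ≈ 62 mL/min → bracket 60–69 mL/min.
60% of 600 mg = 360 mg

360 mg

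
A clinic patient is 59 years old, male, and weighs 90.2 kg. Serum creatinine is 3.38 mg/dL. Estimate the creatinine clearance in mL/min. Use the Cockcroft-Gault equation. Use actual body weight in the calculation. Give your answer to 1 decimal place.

30.0 mL/min

CrCl = (140 − 59) × 90.2 / (72 × 3.38) = 7306.2 / 243.36 ≈ 30.0 mL/min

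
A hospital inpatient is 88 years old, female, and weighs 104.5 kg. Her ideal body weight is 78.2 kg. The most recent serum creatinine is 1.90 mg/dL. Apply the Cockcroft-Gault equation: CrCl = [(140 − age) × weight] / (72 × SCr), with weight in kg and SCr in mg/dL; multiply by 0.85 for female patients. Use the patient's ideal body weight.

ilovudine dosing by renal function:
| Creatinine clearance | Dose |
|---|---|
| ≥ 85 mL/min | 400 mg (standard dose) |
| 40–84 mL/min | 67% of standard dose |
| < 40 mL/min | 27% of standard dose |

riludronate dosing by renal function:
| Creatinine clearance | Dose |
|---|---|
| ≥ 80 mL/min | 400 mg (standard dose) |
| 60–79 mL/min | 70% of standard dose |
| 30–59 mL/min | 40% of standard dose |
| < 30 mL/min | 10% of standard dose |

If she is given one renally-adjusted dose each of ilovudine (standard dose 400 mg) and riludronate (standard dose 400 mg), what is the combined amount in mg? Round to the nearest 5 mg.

150 mg

CrCl = (140 − 88) × 78.2 / (72 × 1.9) × 0.85 = 4066.4 / 136.80 × 0.85 ≈ 25.3 mL/min
CrCl ≈ 25 mL/min.
ilovudine: < 40 mL/min → 27% of 400 mg = 108 mg.
riludronate: < 30 mL/min → 10% of 400 mg = 40 mg.
Total = 108 + 40 = 148 mg.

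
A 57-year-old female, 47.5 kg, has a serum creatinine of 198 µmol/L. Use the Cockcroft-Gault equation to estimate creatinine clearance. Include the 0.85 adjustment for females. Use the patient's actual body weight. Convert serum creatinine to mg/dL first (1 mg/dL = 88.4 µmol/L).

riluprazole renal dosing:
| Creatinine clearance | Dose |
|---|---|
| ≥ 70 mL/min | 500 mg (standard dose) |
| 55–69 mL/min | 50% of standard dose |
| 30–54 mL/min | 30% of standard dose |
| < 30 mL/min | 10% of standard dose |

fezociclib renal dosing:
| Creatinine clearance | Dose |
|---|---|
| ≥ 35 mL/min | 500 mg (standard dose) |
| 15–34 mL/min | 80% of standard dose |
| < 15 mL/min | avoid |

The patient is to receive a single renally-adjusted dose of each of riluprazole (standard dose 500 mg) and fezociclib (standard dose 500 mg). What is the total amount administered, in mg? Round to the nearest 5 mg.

SCr = 198 / 88.4 = 2.24 mg/dL
CrCl = (140 − 57) × 47.5 / (72 × 2.24) × 0.85 = 3942.5 / 161.28 × 0.85 ≈ 20.8 mL/min
CrCl ≈ 21 mL/min.
riluprazole: < 30 mL/min → 10% of 500 mg = 50 mg.
fezociclib: 15–34 mL/min → 80% of 500 mg = 400 mg.
Total = 50 + 400 = 450 mg.

450 mg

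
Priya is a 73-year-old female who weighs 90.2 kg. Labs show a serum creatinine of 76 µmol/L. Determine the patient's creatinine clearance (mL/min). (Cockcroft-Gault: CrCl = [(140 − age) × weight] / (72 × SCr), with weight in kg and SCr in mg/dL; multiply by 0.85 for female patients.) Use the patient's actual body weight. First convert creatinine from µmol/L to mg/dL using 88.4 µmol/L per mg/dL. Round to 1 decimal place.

SCr = 76 / 88.4 = 0.86 mg/dL
CrCl = (140 − 73) × 90.2 / (72 × 0.86) × 0.85 = 6043.4 / 61.92 × 0.85 ≈ 83.0 mL/min

83.0 mL/min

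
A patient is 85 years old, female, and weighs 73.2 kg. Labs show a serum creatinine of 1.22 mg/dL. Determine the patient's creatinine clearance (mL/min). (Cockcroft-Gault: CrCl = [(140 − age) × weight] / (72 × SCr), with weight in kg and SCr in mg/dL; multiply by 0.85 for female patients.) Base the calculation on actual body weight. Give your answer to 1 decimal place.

39.0 mL/min

CrCl = (140 − 85) × 73.2 / (72 × 1.22) × 0.85 = 4026.0 / 87.84 × 0.85 ≈ 39.0 mL/min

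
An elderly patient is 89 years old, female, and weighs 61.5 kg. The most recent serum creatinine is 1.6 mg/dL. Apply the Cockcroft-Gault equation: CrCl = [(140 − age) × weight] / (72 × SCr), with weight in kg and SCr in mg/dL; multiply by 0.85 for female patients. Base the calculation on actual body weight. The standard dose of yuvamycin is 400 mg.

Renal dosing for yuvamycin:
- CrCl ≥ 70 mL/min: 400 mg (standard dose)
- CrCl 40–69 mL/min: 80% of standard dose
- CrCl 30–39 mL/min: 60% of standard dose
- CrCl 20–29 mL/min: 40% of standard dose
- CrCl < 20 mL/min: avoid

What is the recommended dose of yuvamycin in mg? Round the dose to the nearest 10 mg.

CrCl = (140 − 89) × 61.5 / (72 × 1.6) × 0.85 = 3136.5 / 115.20 × 0.85 ≈ 23.1 mL/min
CrCl ≈ 23 mL/min → bracket 20–29 mL/min.
40% of 400 mg = 160 mg

160 mg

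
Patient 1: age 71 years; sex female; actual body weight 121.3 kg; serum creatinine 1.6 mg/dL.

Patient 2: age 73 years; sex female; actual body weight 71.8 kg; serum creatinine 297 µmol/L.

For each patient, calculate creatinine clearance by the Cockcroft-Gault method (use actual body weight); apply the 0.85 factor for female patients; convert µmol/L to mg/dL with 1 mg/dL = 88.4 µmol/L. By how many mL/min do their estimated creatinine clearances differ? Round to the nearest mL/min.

Patient 1: CrCl = (140 − 71) × 121.3 / (72 × 1.6) × 0.85 = 8369.7 / 115.20 × 0.85 ≈ 61.8 mL/min
Patient 2: SCr = 297 / 88.4 = 3.36 mg/dL
Patient 2: CrCl = (140 − 73) × 71.8 / (72 × 3.36) × 0.85 = 4810.6 / 241.92 × 0.85 ≈ 16.9 mL/min
|61.8 − 16.9| = 44.9 mL/min

45 mL/min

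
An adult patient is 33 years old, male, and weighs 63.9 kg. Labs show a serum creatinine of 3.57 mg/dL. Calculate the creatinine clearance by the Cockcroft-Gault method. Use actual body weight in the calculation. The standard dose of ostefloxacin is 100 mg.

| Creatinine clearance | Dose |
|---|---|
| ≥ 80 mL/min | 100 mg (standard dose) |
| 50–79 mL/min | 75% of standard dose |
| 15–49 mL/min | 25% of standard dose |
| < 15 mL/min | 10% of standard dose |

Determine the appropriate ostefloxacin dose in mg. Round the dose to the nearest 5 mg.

25 mg

CrCl = (140 − 33) × 63.9 / (72 × 3.57) = 6837.3 / 257.04 ≈ 26.6 mL/min
CrCl ≈ 27 mL/min → bracket 15–49 mL/min.
25% of 100 mg = 25 mg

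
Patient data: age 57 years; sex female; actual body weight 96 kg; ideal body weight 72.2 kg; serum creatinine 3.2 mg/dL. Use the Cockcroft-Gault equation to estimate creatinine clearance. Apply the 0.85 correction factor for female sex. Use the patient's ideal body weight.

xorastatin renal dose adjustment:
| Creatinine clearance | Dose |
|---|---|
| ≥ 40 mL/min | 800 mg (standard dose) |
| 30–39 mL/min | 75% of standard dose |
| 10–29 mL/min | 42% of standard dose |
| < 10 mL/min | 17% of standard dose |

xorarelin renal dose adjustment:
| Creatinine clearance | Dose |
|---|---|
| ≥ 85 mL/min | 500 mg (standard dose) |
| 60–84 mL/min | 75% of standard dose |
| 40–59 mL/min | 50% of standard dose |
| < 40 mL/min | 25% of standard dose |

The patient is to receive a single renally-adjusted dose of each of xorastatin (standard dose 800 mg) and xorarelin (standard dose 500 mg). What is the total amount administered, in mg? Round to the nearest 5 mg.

CrCl = (140 − 57) × 72.2 / (72 × 3.2) × 0.85 = 5992.6 / 230.40 × 0.85 ≈ 22.1 mL/min
CrCl ≈ 22 mL/min.
xorastatin: 10–29 mL/min → 42% of 800 mg = 336 mg.
xorarelin: < 40 mL/min → 25% of 500 mg = 125 mg.
Total = 336 + 125 = 461 mg.

460 mg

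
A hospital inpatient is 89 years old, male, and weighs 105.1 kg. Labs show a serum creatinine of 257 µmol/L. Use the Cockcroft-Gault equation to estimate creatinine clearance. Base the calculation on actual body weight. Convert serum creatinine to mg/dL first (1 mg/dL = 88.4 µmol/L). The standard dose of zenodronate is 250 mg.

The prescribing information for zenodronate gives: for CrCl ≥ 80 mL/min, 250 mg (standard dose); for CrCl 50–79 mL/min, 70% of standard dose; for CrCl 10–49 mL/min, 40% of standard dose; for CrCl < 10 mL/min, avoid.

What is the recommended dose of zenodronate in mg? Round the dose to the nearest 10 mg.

100 mg

SCr = 257 / 88.4 = 2.907 mg/dL
CrCl = (140 − 89) × 105.1 / (72 × 2.907) = 5360.1 / 209.30 ≈ 25.6 mL/min
CrCl ≈ 26 mL/min → bracket 10–49 mL/min.
40% of 250 mg = 100 mg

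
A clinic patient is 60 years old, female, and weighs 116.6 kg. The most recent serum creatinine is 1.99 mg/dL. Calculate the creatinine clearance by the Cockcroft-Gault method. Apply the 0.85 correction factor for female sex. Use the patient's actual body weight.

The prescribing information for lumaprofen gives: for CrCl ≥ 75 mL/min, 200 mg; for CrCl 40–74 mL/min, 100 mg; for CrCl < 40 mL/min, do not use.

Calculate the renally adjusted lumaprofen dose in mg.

CrCl = (140 − 60) × 116.6 / (72 × 1.99) × 0.85 = 9328.0 / 143.28 × 0.85 ≈ 55.3 mL/min
CrCl ≈ 55 mL/min → bracket 40–74 mL/min.
Dose for this bracket: 100 mg.

100 mg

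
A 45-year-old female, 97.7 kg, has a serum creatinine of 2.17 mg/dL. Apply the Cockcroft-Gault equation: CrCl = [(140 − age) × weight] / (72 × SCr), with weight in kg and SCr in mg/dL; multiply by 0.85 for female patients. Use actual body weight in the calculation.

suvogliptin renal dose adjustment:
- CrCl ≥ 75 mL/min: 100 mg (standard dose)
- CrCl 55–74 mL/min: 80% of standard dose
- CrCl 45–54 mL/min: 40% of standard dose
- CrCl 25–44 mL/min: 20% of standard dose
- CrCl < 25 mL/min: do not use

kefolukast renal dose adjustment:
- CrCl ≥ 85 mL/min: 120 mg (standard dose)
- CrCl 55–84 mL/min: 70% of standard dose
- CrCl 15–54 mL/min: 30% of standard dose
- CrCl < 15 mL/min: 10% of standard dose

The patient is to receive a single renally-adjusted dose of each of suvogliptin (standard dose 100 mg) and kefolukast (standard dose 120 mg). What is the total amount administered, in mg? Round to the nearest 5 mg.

75 mg

CrCl = (140 − 45) × 97.7 / (72 × 2.17) × 0.85 = 9281.5 / 156.24 × 0.85 ≈ 50.5 mL/min
CrCl ≈ 50 mL/min.
suvogliptin: 45–54 mL/min → 40% of 100 mg = 40 mg.
kefolukast: 15–54 mL/min → 30% of 120 mg = 36 mg.
Total = 40 + 36 = 76 mg.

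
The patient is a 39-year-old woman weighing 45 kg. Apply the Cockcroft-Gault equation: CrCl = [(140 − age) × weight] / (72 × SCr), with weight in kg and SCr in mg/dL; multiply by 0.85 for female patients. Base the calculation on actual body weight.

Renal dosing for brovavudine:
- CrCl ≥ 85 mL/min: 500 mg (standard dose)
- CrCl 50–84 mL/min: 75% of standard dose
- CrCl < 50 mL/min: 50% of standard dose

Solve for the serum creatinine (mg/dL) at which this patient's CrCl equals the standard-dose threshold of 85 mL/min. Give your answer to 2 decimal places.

0.63 mg/dL

Standard dose requires CrCl ≥ 85 mL/min.
Set (140 − 39) × 45 × 0.85 / (72 × SCr) = 85
SCr = (140 − 39) × 45 × 0.85 / (72 × 85) = 0.631 mg/dL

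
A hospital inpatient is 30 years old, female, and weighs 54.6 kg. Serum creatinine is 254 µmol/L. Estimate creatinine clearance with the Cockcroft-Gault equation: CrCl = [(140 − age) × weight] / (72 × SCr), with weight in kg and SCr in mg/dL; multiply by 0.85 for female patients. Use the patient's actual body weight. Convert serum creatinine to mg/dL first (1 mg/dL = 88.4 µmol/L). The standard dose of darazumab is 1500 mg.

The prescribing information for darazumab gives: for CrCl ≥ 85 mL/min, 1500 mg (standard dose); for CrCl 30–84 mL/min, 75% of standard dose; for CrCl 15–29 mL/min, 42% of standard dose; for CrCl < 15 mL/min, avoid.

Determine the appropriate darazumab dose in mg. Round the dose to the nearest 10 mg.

SCr = 254 / 88.4 = 2.873 mg/dL
CrCl = (140 − 30) × 54.6 / (72 × 2.873) × 0.85 = 6006.0 / 206.86 × 0.85 ≈ 24.7 mL/min
CrCl ≈ 25 mL/min → bracket 15–29 mL/min.
42% of 1500 mg = 630 mg

630 mg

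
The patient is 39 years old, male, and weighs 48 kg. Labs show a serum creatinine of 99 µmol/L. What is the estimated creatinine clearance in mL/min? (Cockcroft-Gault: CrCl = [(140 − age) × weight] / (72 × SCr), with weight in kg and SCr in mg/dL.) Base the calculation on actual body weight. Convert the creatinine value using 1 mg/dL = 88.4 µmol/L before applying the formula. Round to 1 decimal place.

60.1 mL/min

SCr = 99 / 88.4 = 1.12 mg/dL
CrCl = (140 − 39) × 48 / (72 × 1.12) = 4848.0 / 80.64 ≈ 60.1 mL/min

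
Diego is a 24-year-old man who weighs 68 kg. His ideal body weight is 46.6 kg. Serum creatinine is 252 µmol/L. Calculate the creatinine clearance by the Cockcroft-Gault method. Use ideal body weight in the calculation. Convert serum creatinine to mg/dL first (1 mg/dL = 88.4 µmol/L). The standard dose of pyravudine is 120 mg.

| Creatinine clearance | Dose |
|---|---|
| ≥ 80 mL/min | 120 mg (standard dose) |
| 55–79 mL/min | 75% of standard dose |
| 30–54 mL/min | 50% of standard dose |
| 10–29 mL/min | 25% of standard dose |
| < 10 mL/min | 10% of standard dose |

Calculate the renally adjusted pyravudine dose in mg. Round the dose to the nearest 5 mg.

SCr = 252 / 88.4 = 2.851 mg/dL
CrCl = (140 − 24) × 46.6 / (72 × 2.851) = 5405.6 / 205.27 ≈ 26.3 mL/min
CrCl ≈ 26 mL/min → bracket 10–29 mL/min.
25% of 120 mg = 30 mg

30 mg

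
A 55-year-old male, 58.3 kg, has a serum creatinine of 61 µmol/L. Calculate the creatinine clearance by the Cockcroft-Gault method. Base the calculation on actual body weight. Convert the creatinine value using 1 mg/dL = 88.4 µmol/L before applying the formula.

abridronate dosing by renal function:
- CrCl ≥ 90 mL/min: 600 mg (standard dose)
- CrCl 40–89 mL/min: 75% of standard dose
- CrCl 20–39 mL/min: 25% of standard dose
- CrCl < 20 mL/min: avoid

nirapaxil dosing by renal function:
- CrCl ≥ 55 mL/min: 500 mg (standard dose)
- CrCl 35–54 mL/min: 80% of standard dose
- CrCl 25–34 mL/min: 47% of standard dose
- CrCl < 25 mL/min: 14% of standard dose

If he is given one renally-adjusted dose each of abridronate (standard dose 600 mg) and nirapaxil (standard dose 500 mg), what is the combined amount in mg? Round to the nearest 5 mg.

SCr = 61 / 88.4 = 0.69 mg/dL
CrCl = (140 − 55) × 58.3 / (72 × 0.69) = 4955.5 / 49.68 ≈ 99.7 mL/min
CrCl ≈ 100 mL/min.
abridronate: ≥ 90 mL/min → 100% of 600 mg = 600 mg.
nirapaxil: ≥ 55 mL/min → 100% of 500 mg = 500 mg.
Total = 600 + 500 = 1100 mg.

1100 mg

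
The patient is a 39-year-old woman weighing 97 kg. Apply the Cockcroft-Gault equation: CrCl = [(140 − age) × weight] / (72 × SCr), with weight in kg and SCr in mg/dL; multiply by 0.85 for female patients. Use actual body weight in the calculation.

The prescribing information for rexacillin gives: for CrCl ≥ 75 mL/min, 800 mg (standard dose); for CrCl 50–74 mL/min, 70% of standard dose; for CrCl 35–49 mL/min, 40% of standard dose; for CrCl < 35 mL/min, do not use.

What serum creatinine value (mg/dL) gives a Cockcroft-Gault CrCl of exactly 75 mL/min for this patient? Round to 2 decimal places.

Standard dose requires CrCl ≥ 75 mL/min.
Set (140 − 39) × 97 × 0.85 / (72 × SCr) = 75
SCr = (140 − 39) × 97 × 0.85 / (72 × 75) = 1.542 mg/dL

1.54 mg/dL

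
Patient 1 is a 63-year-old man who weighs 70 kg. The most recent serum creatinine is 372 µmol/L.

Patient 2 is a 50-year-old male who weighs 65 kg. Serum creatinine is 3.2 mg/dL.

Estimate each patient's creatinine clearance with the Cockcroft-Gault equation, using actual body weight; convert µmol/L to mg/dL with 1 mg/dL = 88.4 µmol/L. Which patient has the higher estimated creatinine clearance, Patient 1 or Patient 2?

Patient 2

Patient 1: SCr = 372 / 88.4 = 4.208 mg/dL
Patient 1: CrCl = (140 − 63) × 70 / (72 × 4.208) = 5390.0 / 302.98 ≈ 17.8 mL/min
Patient 2: CrCl = (140 − 50) × 65 / (72 × 3.2) = 5850.0 / 230.40 ≈ 25.4 mL/min
17.8 vs 25.4 mL/min → Patient 2 is higher.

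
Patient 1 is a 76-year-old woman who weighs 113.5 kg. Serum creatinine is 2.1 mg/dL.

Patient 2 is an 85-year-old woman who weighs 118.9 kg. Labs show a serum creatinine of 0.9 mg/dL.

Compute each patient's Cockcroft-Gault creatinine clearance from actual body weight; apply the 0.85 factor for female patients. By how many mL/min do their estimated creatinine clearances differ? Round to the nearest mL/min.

45 mL/min

Patient 1: CrCl = (140 − 76) × 113.5 / (72 × 2.1) × 0.85 = 7264.0 / 151.20 × 0.85 ≈ 40.8 mL/min
Patient 2: CrCl = (140 − 85) × 118.9 / (72 × 0.9) × 0.85 = 6539.5 / 64.80 × 0.85 ≈ 85.8 mL/min
|40.8 − 85.8| = 45.0 mL/min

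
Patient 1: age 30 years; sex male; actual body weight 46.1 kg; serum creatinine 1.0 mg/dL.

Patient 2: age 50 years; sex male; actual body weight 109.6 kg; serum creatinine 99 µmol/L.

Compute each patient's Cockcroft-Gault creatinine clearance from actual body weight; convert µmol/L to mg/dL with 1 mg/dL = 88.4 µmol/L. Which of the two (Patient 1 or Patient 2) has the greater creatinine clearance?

Patient 1: CrCl = (140 − 30) × 46.1 / (72 × 1) = 5071.0 / 72.00 ≈ 70.4 mL/min
Patient 2: SCr = 99 / 88.4 = 1.12 mg/dL
Patient 2: CrCl = (140 − 50) × 109.6 / (72 × 1.12) = 9864.0 / 80.64 ≈ 122.3 mL/min
70.4 vs 122.3 mL/min → Patient 2 is higher.

Patient 2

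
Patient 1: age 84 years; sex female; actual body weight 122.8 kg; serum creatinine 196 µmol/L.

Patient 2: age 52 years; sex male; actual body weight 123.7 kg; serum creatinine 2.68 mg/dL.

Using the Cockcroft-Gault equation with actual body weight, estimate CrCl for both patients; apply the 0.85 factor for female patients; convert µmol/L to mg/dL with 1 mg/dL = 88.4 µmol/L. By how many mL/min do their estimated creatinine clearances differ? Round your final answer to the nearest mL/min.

Patient 1: SCr = 196 / 88.4 = 2.217 mg/dL
Patient 1: CrCl = (140 − 84) × 122.8 / (72 × 2.217) × 0.85 = 6876.8 / 159.62 × 0.85 ≈ 36.6 mL/min
Patient 2: CrCl = (140 − 52) × 123.7 / (72 × 2.68) = 10885.6 / 192.96 ≈ 56.4 mL/min
|36.6 − 56.4| = 19.8 mL/min

20 mL/min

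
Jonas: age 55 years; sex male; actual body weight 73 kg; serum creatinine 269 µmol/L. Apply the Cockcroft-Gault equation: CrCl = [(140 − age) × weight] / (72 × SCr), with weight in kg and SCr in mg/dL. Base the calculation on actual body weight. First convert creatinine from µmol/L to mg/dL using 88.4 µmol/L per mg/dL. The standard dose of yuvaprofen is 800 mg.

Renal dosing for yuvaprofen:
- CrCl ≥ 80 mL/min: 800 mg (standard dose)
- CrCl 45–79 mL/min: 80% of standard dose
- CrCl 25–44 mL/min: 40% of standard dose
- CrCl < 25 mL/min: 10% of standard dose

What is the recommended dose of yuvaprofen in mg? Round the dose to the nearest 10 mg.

SCr = 269 / 88.4 = 3.043 mg/dL
CrCl = (140 − 55) × 73 / (72 × 3.043) = 6205.0 / 219.10 ≈ 28.3 mL/min
CrCl ≈ 28 mL/min → bracket 25–44 mL/min.
40% of 800 mg = 320 mg

320 mg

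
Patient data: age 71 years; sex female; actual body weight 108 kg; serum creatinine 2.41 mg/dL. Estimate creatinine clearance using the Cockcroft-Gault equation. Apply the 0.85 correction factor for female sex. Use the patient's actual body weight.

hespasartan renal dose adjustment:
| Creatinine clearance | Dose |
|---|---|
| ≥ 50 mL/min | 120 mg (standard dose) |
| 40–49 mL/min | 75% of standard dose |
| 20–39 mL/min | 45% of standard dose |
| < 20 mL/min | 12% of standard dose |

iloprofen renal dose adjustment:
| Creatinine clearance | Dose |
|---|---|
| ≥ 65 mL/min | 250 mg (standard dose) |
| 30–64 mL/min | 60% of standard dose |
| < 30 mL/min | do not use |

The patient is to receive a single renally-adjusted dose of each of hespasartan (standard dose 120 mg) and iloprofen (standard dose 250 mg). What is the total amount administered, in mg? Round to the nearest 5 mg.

205 mg

CrCl = (140 − 71) × 108 / (72 × 2.41) × 0.85 = 7452.0 / 173.52 × 0.85 ≈ 36.5 mL/min
CrCl ≈ 37 mL/min.
hespasartan: 20–39 mL/min → 45% of 120 mg = 54 mg.
iloprofen: 30–64 mL/min → 60% of 250 mg = 150 mg.
Total = 54 + 150 = 204 mg.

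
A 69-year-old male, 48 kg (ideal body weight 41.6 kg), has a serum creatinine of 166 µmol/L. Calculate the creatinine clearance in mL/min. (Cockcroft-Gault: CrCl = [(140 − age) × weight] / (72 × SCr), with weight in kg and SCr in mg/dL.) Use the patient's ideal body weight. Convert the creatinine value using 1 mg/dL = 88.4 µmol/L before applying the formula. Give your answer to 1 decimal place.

SCr = 166 / 88.4 = 1.878 mg/dL
CrCl = (140 − 69) × 41.6 / (72 × 1.878) = 2953.6 / 135.22 ≈ 21.8 mL/min

21.8 mL/min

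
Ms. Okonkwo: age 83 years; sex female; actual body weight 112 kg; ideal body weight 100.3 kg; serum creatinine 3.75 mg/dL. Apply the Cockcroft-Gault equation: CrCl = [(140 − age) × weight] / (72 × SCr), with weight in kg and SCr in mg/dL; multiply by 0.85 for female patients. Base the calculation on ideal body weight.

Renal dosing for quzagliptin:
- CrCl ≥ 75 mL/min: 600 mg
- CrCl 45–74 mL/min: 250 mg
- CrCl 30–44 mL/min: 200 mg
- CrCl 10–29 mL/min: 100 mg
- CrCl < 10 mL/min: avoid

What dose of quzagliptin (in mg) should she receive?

CrCl = (140 − 83) × 100.3 / (72 × 3.75) × 0.85 = 5717.1 / 270.00 × 0.85 ≈ 18.0 mL/min
CrCl ≈ 18 mL/min → bracket 10–29 mL/min.
Dose for this bracket: 100 mg.

100 mg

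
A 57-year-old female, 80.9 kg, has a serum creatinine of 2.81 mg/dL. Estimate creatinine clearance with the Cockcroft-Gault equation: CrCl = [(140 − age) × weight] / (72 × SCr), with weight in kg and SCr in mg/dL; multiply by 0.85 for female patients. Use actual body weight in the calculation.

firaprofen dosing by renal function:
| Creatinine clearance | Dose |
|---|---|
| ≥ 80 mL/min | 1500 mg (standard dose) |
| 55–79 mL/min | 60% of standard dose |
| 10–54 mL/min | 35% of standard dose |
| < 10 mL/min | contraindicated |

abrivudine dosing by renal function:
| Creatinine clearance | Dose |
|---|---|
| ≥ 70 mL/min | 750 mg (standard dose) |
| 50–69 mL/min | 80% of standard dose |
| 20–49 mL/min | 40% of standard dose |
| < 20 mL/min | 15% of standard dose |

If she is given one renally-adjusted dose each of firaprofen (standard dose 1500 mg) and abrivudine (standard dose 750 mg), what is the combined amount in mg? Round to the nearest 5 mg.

CrCl = (140 − 57) × 80.9 / (72 × 2.81) × 0.85 = 6714.7 / 202.32 × 0.85 ≈ 28.2 mL/min
CrCl ≈ 28 mL/min.
firaprofen: 10–54 mL/min → 35% of 1500 mg = 525 mg.
abrivudine: 20–49 mL/min → 40% of 750 mg = 300 mg.
Total = 525 + 300 = 825 mg.

825 mg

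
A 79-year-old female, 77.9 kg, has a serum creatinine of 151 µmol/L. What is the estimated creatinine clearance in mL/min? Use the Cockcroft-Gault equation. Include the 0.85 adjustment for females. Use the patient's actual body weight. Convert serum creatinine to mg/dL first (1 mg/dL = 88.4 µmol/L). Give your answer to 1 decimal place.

SCr = 151 / 88.4 = 1.708 mg/dL
CrCl = (140 − 79) × 77.9 / (72 × 1.708) × 0.85 = 4751.9 / 122.98 × 0.85 ≈ 32.8 mL/min

32.8 mL/min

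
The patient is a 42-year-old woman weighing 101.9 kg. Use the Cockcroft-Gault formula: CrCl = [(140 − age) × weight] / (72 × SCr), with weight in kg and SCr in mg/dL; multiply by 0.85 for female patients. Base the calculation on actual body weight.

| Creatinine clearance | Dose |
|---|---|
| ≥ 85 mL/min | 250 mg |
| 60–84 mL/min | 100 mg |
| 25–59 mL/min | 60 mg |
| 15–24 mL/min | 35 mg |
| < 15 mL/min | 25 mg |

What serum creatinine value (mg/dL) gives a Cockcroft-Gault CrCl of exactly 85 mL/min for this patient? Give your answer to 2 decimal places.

1.39 mg/dL

Standard dose requires CrCl ≥ 85 mL/min.
Set (140 − 42) × 101.9 × 0.85 / (72 × SCr) = 85
SCr = (140 − 42) × 101.9 × 0.85 / (72 × 85) = 1.387 mg/dL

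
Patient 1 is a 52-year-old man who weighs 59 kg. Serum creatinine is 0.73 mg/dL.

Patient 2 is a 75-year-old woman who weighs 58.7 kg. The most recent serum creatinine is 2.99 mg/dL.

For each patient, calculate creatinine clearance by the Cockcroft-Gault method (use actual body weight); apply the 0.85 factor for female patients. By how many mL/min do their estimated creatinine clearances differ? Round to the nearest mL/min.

Patient 1: CrCl = (140 − 52) × 59 / (72 × 0.73) = 5192.0 / 52.56 ≈ 98.8 mL/min
Patient 2: CrCl = (140 − 75) × 58.7 / (72 × 2.99) × 0.85 = 3815.5 / 215.28 × 0.85 ≈ 15.1 mL/min
|98.8 − 15.1| = 83.7 mL/min

84 mL/min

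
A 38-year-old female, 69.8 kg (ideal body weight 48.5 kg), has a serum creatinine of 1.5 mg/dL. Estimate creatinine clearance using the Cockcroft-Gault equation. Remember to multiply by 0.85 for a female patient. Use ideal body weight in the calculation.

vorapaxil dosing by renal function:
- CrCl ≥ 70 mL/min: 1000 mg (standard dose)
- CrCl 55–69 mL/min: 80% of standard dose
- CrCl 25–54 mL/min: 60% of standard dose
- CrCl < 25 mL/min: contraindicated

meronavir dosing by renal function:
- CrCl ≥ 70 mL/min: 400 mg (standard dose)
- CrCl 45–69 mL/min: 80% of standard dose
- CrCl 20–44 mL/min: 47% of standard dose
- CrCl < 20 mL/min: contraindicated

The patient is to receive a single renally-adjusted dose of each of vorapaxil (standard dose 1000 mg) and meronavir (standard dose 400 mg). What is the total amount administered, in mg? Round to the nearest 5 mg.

CrCl = (140 − 38) × 48.5 / (72 × 1.5) × 0.85 = 4947.0 / 108.00 × 0.85 ≈ 38.9 mL/min
CrCl ≈ 39 mL/min.
vorapaxil: 25–54 mL/min → 60% of 1000 mg = 600 mg.
meronavir: 20–44 mL/min → 47% of 400 mg = 188 mg.
Total = 600 + 188 = 788 mg.

790 mg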